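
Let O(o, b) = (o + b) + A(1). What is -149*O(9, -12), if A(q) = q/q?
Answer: 298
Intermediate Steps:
A(q) = 1
O(o, b) = 1 + b + o (O(o, b) = (o + b) + 1 = (b + o) + 1 = 1 + b + o)
-149*O(9, -12) = -149*(1 - 12 + 9) = -149*(-2) = 298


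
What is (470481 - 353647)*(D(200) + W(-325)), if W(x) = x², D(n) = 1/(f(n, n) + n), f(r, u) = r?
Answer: 2468118308417/200 ≈ 1.2341e+10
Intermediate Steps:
D(n) = 1/(2*n) (D(n) = 1/(n + n) = 1/(2*n))
(470481 - 353647)*(D(200) + W(-325)) = (470481 - 353647)*((½)/200 + (-325)²) = 116834*((½)*(1/200) + 105625) = 116834*(1/400 + 105625) = 116834*(42250001/400) = 2468118308417/200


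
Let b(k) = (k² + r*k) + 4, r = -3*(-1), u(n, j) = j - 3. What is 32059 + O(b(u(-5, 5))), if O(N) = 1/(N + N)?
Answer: 897653/28 ≈ 32059.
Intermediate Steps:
u(n, j) = -3 + j
r = 3
b(k) = 4 + k² + 3*k (b(k) = (k² + 3*k) + 4 = 4 + k² + 3*k)
O(N) = 1/(2*N)
32059 + O(b(u(-5, 5))) = 32059 + 1/(2*(4 + (-3 + 5)² + 3*(-3 + 5))) = 32059 + 1/(2*(4 + 2² + 3*2)) = 32059 + 1/(2*(4 + 4 + 6)) = 32059 + (½)/14 = 32059 + (½)*(1/14) = 32059 + 1/28 = 897653/28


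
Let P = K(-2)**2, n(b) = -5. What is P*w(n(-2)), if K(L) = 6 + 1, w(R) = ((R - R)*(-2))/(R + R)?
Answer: 0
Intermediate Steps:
w(R) = 0 (w(R) = (0*(-2))/((2*R)) = 0*(1/(2*R)) = 0)
K(L) = 7
P = 49 (P = 7**2 = 49)
P*w(n(-2)) = 49*0 = 0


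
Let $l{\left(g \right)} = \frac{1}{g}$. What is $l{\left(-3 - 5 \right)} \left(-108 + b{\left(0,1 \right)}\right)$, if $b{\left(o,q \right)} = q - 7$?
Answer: $\frac{57}{4} \approx 14.25$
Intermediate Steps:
$b{\left(o,q \right)} = -7 + q$
$l{\left(-3 - 5 \right)} \left(-108 + b{\left(0,1 \right)}\right) = \frac{-108 + \left(-7 + 1\right)}{-3 - 5} = \frac{-108 - 6}{-8} = \left(- \frac{1}{8}\right) \left(-114\right) = \frac{57}{4}$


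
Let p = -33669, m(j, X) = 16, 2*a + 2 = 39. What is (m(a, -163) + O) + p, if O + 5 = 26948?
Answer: -6710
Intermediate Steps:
O = 26943 (O = -5 + 26948 = 26943)
a = 37/2 (a = -1 + (½)*39 = -1 + 39/2 = 37/2 ≈ 18.500)
(m(a, -163) + O) + p = (16 + 26943) - 33669 = 26959 - 33669 = -6710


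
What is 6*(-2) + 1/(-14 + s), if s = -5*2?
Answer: -289/24 ≈ -12.042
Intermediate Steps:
s = -10
6*(-2) + 1/(-14 + s) = 6*(-2) + 1/(-14 - 10) = -12 + 1/(-24) = -12 - 1/24 = -289/24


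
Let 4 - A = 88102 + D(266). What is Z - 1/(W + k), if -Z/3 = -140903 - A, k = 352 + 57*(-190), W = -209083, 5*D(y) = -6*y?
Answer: 174960037148/1097805 ≈ 1.5937e+5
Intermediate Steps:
D(y) = -6*y/5 (D(y) = (-6*y)/5 = -6*y/5)
A = -438894/5 (A = 4 - (88102 - 6/5*266) = 4 - (88102 - 1596/5) = 4 - 1*438914/5 = 4 - 438914/5 = -438894/5 ≈ -87779.)
k = -10478 (k = 352 - 10830 = -10478)
Z = 796863/5 (Z = -3*(-140903 - 1*(-438894/5)) = -3*(-140903 + 438894/5) = -3*(-265621/5) = 796863/5 ≈ 1.5937e+5)
Z - 1/(W + k) = 796863/5 - 1/(-209083 - 10478) = 796863/5 - 1/(-219561) = 796863/5 - 1*(-1/219561) = 796863/5 + 1/219561 = 174960037148/1097805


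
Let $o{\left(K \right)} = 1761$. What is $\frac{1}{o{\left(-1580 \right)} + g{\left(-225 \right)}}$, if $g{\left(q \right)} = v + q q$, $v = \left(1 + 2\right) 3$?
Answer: $\frac{1}{52395} \approx 1.9086 \cdot 10^{-5}$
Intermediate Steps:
$v = 9$ ($v = 3 \cdot 3 = 9$)
$g{\left(q \right)} = 9 + q^{2}$ ($g{\left(q \right)} = 9 + q q = 9 + q^{2}$)
$\frac{1}{o{\left(-1580 \right)} + g{\left(-225 \right)}} = \frac{1}{1761 + \left(9 + \left(-225\right)^{2}\right)} = \frac{1}{1761 + \left(9 + 50625\right)} = \frac{1}{1761 + 50634} = \frac{1}{52395}$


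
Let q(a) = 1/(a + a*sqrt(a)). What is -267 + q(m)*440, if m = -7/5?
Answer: (-1869*sqrt(35) + 20345*I)/(7*(sqrt(35) - 5*I)) ≈ -397.95 + 154.95*I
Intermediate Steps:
m = -7/5 (m = -7*1/5 = -7/5 ≈ -1.4000)
q(a) = 1/(a + a**(3/2))
-267 + q(m)*440 = -267 + 440/(-7/5 + (-7/5)**(3/2)) = -267 + 440/(-7/5 - 7*I*sqrt(35)/25)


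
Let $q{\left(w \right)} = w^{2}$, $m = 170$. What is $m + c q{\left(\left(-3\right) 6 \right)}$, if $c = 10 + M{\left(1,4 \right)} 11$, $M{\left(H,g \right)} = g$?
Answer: $17666$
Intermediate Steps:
$c = 54$ ($c = 10 + 4 \cdot 11 = 10 + 44 = 54$)
$m + c q{\left(\left(-3\right) 6 \right)} = 170 + 54 \left(\left(-3\right) 6\right)^{2} = 170 + 54 \left(-18\right)^{2} = 170 + 54 \cdot 324 = 170 + 17496 = 17666$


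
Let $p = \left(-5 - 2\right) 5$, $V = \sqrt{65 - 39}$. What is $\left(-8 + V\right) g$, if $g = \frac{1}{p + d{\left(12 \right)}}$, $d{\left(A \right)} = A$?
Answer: $\frac{8}{23} - \frac{\sqrt{26}}{23} \approx 0.12613$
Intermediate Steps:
$V = \sqrt{26} \approx 5.099$
$p = -35$ ($p = \left(-7\right) 5 = -35$)
$g = - \frac{1}{23}$ ($g = \frac{1}{-35 + 12} = \frac{1}{-23} = - \frac{1}{23} \approx -0.043478$)
$\left(-8 + V\right) g = \left(-8 + \sqrt{26}\right) \left(- \frac{1}{23}\right) = \frac{8}{23} - \frac{\sqrt{26}}{23}$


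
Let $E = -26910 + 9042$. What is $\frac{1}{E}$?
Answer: $- \frac{1}{17868} \approx -5.5966 \cdot 10^{-5}$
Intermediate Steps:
$E = -17868$
$\frac{1}{E} = \frac{1}{-17868} = - \frac{1}{17868}$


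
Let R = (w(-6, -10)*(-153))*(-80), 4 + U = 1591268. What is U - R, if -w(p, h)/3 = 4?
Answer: 1738144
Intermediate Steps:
w(p, h) = -12 (w(p, h) = -3*4 = -12)
U = 1591264 (U = -4 + 1591268 = 1591264)
R = -146880 (R = -12*(-153)*(-80) = 1836*(-80) = -146880)
U - R = 1591264 - 1*(-146880) = 1591264 + 146880 = 1738144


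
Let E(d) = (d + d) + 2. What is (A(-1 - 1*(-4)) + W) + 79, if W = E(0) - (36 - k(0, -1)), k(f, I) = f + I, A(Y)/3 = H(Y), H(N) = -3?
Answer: 35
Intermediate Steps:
E(d) = 2 + 2*d (E(d) = 2*d + 2 = 2 + 2*d)
A(Y) = -9 (A(Y) = 3*(-3) = -9)
k(f, I) = I + f
W = -35 (W = (2 + 2*0) - (36 - (-1 + 0)) = (2 + 0) - (36 - 1*(-1)) = 2 - (36 + 1) = 2 - 1*37 = 2 - 37 = -35)
(A(-1 - 1*(-4)) + W) + 79 = (-9 - 35) + 79 = -44 + 79 = 35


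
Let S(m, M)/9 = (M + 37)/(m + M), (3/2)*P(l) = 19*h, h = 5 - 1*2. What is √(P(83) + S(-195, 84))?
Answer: √38591/37 ≈ 5.3093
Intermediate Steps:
h = 3 (h = 5 - 2 = 3)
P(l) = 38 (P(l) = 2*(19*3)/3 = (⅔)*57 = 38)
S(m, M) = 9*(37 + M)/(M + m) (S(m, M) = 9*((M + 37)/(m + M)) = 9*((37 + M)/(M + m)) = 9*(37 + M)/(M + m))
√(P(83) + S(-195, 84)) = √(38 + 9*(37 + 84)/(84 - 195)) = √(38 + 9*121/(-111)) = √(38 + 9*(-1/111)*121) = √(38 - 363/37) = √(1043/37) = √38591/37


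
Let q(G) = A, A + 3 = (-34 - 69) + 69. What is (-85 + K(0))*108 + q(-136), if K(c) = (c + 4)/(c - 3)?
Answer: -9361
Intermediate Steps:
A = -37 (A = -3 + ((-34 - 69) + 69) = -3 + (-103 + 69) = -3 - 34 = -37)
K(c) = (4 + c)/(-3 + c)
q(G) = -37
(-85 + K(0))*108 + q(-136) = (-85 + (4 + 0)/(-3 + 0))*108 - 37 = (-85 + 4/(-3))*108 - 37 = (-85 - ⅓*4)*108 - 37 = (-85 - 4/3)*108 - 37 = -259/3*108 - 37 = -9324 - 37 = -9361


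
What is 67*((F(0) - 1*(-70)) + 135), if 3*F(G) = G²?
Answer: 13735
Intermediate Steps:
F(G) = G²/3
67*((F(0) - 1*(-70)) + 135) = 67*(((⅓)*0² - 1*(-70)) + 135) = 67*(((⅓)*0 + 70) + 135) = 67*((0 + 70) + 135) = 67*(70 + 135) = 67*205 = 13735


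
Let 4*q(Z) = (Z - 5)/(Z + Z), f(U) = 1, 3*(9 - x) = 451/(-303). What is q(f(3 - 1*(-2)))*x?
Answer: -4316/909 ≈ -4.7481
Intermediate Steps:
x = 8632/909 (x = 9 - 451/(3*(-303)) = 9 - 451*(-1)/(3*303) = 9 - 1/3*(-451/303) = 9 + 451/909 = 8632/909 ≈ 9.4962)
q(Z) = (-5 + Z)/(8*Z) (q(Z) = ((Z - 5)/(Z + Z))/4 = ((-5 + Z)/((2*Z)))/4 = ((-5 + Z)*(1/(2*Z)))/4 = ((-5 + Z)/(2*Z))/4 = (-5 + Z)/(8*Z))
q(f(3 - 1*(-2)))*x = ((1/8)*(-5 + 1)/1)*(8632/909) = ((1/8)*1*(-4))*(8632/909) = -1/2*8632/909 = -4316/909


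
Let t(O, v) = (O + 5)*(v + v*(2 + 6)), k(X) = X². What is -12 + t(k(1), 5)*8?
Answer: 2148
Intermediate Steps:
t(O, v) = 9*v*(5 + O) (t(O, v) = (5 + O)*(v + v*8) = (5 + O)*(v + 8*v) = (5 + O)*(9*v) = 9*v*(5 + O))
-12 + t(k(1), 5)*8 = -12 + (9*5*(5 + 1²))*8 = -12 + (9*5*(5 + 1))*8 = -12 + (9*5*6)*8 = -12 + 270*8 = -12 + 2160 = 2148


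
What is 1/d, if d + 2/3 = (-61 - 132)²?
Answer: 3/111745 ≈ 2.6847e-5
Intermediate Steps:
d = 111745/3 (d = -⅔ + (-61 - 132)² = -⅔ + (-193)² = -⅔ + 37249 = 111745/3 ≈ 37248.)
1/d = 1/(111745/3) = 3/111745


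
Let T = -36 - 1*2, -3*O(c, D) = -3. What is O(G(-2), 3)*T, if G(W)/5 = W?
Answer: -38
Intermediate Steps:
G(W) = 5*W
O(c, D) = 1 (O(c, D) = -1/3*(-3) = 1)
T = -38 (T = -36 - 2 = -38)
O(G(-2), 3)*T = 1*(-38) = -38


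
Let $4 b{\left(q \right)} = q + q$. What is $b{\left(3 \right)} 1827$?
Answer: $\frac{5481}{2} \approx 2740.5$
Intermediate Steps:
$b{\left(q \right)} = \frac{q}{2}$ ($b{\left(q \right)} = \frac{q + q}{4} = \frac{2 q}{4} = \frac{q}{2}$)
$b{\left(3 \right)} 1827 = \frac{1}{2} \cdot 3 \cdot 1827 = \frac{3}{2} \cdot 1827 = \frac{5481}{2}$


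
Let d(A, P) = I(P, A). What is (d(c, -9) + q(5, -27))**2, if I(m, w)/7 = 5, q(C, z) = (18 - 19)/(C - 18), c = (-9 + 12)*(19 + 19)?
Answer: 207936/169 ≈ 1230.4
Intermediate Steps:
c = 114 (c = 3*38 = 114)
q(C, z) = -1/(-18 + C)
I(m, w) = 35 (I(m, w) = 7*5 = 35)
d(A, P) = 35
(d(c, -9) + q(5, -27))**2 = (35 - 1/(-18 + 5))**2 = (35 - 1/(-13))**2 = (35 - 1*(-1/13))**2 = (35 + 1/13)**2 = (456/13)**2 = 207936/169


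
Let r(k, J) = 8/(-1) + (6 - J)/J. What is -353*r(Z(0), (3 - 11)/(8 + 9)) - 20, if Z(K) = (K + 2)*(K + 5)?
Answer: 30631/4 ≈ 7657.8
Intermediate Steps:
Z(K) = (2 + K)*(5 + K)
r(k, J) = -8 + (6 - J)/J (r(k, J) = 8*(-1) + (6 - J)/J = -8 + (6 - J)/J)
-353*r(Z(0), (3 - 11)/(8 + 9)) - 20 = -353*(-9 + 6/(((3 - 11)/(8 + 9)))) - 20 = -353*(-9 + 6/((-8/17))) - 20 = -353*(-9 + 6/((-8*1/17))) - 20 = -353*(-9 + 6/(-8/17)) - 20 = -353*(-9 + 6*(-17/8)) - 20 = -353*(-9 - 51/4) - 20 = -353*(-87/4) - 20 = 30711/4 - 20 = 30631/4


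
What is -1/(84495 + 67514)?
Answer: -1/152009 ≈ -6.5786e-6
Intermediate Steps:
-1/(84495 + 67514) = -1/152009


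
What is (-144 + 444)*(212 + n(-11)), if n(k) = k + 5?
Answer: 61800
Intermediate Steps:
n(k) = 5 + k
(-144 + 444)*(212 + n(-11)) = (-144 + 444)*(212 + (5 - 11)) = 300*(212 - 6) = 300*206 = 61800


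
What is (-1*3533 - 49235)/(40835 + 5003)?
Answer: -26384/22919 ≈ -1.1512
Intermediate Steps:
(-1*3533 - 49235)/(40835 + 5003) = (-3533 - 49235)/45838 = -52768*1/45838 = -26384/22919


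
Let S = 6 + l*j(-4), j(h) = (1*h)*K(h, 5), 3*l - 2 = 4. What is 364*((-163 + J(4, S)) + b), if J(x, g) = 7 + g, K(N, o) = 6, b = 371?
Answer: 62972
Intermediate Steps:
l = 2 (l = ⅔ + (⅓)*4 = ⅔ + 4/3 = 2)
j(h) = 6*h (j(h) = (1*h)*6 = h*6 = 6*h)
S = -42 (S = 6 + 2*(6*(-4)) = 6 + 2*(-24) = 6 - 48 = -42)
364*((-163 + J(4, S)) + b) = 364*((-163 + (7 - 42)) + 371) = 364*((-163 - 35) + 371) = 364*(-198 + 371) = 364*173 = 62972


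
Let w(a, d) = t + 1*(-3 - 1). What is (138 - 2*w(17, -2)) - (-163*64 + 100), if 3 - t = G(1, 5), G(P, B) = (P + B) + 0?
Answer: 10484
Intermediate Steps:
G(P, B) = B + P (G(P, B) = (B + P) + 0 = B + P)
t = -3 (t = 3 - (5 + 1) = 3 - 1*6 = 3 - 6 = -3)
w(a, d) = -7 (w(a, d) = -3 + 1*(-3 - 1) = -3 + 1*(-4) = -3 - 4 = -7)
(138 - 2*w(17, -2)) - (-163*64 + 100) = (138 - 2*(-7)) - (-163*64 + 100) = (138 + 14) - (-10432 + 100) = 152 - 1*(-10332) = 152 + 10332 = 10484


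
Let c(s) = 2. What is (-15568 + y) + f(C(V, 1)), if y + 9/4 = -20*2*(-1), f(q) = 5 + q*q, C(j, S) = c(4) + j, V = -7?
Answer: -62001/4 ≈ -15500.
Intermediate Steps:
C(j, S) = 2 + j
f(q) = 5 + q²
y = 151/4 (y = -9/4 - 20*2*(-1) = -9/4 - 40*(-1) = -9/4 + 40 = 151/4 ≈ 37.750)
(-15568 + y) + f(C(V, 1)) = (-15568 + 151/4) + (5 + (2 - 7)²) = -62121/4 + (5 + (-5)²) = -62121/4 + (5 + 25) = -62121/4 + 30 = -62001/4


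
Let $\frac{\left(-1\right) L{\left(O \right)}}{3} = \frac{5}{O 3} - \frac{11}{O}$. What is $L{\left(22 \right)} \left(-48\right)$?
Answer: $- \frac{672}{11} \approx -61.091$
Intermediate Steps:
$L{\left(O \right)} = \frac{28}{O}$ ($L{\left(O \right)} = - 3 \left(\frac{5}{O 3} - \frac{11}{O}\right) = - 3 \left(\frac{5}{3 O} - \frac{11}{O}\right) = - 3 \left(- \frac{28}{3 O}\right) = \frac{28}{O}$)
$L{\left(22 \right)} \left(-48\right) = \frac{28}{22} \left(-48\right) = 28 \cdot \frac{1}{22} \left(-48\right) = \frac{14}{11} \left(-48\right) = - \frac{672}{11}$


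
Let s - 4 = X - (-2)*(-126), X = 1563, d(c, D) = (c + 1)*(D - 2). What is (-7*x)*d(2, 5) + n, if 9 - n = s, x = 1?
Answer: -1369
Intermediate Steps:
d(c, D) = (1 + c)*(-2 + D)
s = 1315 (s = 4 + (1563 - (-2)*(-126)) = 4 + (1563 - 1*252) = 4 + (1563 - 252) = 4 + 1311 = 1315)
n = -1306 (n = 9 - 1*1315 = 9 - 1315 = -1306)
(-7*x)*d(2, 5) + n = (-7*1)*(-2 + 5 - 2*2 + 5*2) - 1306 = -7*(-2 + 5 - 4 + 10) - 1306 = -7*9 - 1306 = -63 - 1306 = -1369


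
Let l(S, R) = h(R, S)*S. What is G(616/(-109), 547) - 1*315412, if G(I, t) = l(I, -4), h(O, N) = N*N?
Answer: -408701431844/1295029 ≈ -3.1559e+5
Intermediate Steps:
h(O, N) = N²
l(S, R) = S³ (l(S, R) = S²*S = S³)
G(I, t) = I³
G(616/(-109), 547) - 1*315412 = (616/(-109))³ - 1*315412 = (616*(-1/109))³ - 315412 = (-616/109)³ - 315412 = -233744896/1295029 - 315412 = -408701431844/1295029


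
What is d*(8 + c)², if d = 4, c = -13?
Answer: 100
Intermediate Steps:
d*(8 + c)² = 4*(8 - 13)² = 4*(-5)² = 4*25 = 100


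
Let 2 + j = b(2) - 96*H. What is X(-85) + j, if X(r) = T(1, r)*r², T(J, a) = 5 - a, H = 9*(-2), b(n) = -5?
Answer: 651971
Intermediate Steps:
H = -18
X(r) = r²*(5 - r) (X(r) = (5 - r)*r² = r²*(5 - r))
j = 1721 (j = -2 + (-5 - 96*(-18)) = -2 + (-5 + 1728) = -2 + 1723 = 1721)
X(-85) + j = (-85)²*(5 - 1*(-85)) + 1721 = 7225*(5 + 85) + 1721 = 7225*90 + 1721 = 650250 + 1721 = 651971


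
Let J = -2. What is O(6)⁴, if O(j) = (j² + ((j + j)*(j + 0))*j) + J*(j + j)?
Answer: 38862602496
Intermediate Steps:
O(j) = j² - 4*j + 2*j³ (O(j) = (j² + ((j + j)*(j + 0))*j) - 2*(j + j) = (j² + ((2*j)*j)*j) - 4*j = (j² + (2*j²)*j) - 4*j = (j² + 2*j³) - 4*j = j² - 4*j + 2*j³)
O(6)⁴ = (6*(-4 + 6 + 2*6²))⁴ = (6*(-4 + 6 + 2*36))⁴ = (6*(-4 + 6 + 72))⁴ = (6*74)⁴ = 444⁴ = 38862602496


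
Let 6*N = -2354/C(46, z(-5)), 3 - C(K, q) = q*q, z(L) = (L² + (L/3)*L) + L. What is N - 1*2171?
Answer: -15623327/7198 ≈ -2170.5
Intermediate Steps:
z(L) = L + 4*L²/3 (z(L) = (L² + (L*(⅓))*L) + L = (L² + (L/3)*L) + L = (L² + L²/3) + L = 4*L²/3 + L = L + 4*L²/3)
C(K, q) = 3 - q² (C(K, q) = 3 - q*q = 3 - q²)
N = 3531/7198 (N = (-2354/(3 - ((⅓)*(-5)*(3 + 4*(-5)))²))/6 = (-2354/(3 - ((⅓)*(-5)*(3 - 20))²))/6 = (-2354/(3 - ((⅓)*(-5)*(-17))²))/6 = (-2354/(3 - (85/3)²))/6 = (-2354/(3 - 1*7225/9))/6 = (-2354/(3 - 7225/9))/6 = (-2354/(-7198/9))/6 = (-2354*(-9/7198))/6 = (⅙)*(10593/3599) = 3531/7198 ≈ 0.49055)
N - 1*2171 = 3531/7198 - 1*2171 = 3531/7198 - 2171 = -15623327/7198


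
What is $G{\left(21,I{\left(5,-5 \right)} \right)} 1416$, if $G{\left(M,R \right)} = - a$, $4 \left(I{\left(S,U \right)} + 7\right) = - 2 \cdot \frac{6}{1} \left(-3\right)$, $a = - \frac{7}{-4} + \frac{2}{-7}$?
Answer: $- \frac{14514}{7} \approx -2073.4$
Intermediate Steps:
$a = \frac{41}{28}$ ($a = \left(-7\right) \left(- \frac{1}{4}\right) + 2 \left(- \frac{1}{7}\right) = \frac{7}{4} - \frac{2}{7} = \frac{41}{28} \approx 1.4643$)
$I{\left(S,U \right)} = 2$ ($I{\left(S,U \right)} = -7 + \frac{- 2 \cdot \frac{6}{1} \left(-3\right)}{4} = -7 + \frac{- 2 \cdot 6 \cdot 1 \left(-3\right)}{4} = -7 + \frac{\left(-2\right) 6 \left(-3\right)}{4} = -7 + \frac{\left(-12\right) \left(-3\right)}{4} = -7 + \frac{1}{4} \cdot 36 = -7 + 9 = 2$)
$G{\left(M,R \right)} = - \frac{41}{28}$ ($G{\left(M,R \right)} = \left(-1\right) \frac{41}{28} = - \frac{41}{28}$)
$G{\left(21,I{\left(5,-5 \right)} \right)} 1416 = \left(- \frac{41}{28}\right) 1416 = - \frac{14514}{7}$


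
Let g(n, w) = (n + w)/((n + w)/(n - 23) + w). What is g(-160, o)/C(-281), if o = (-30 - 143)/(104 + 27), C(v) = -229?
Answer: -3867339/2410454 ≈ -1.6044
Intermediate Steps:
o = -173/131 ≈ -1.3206
g(n, w) = (n + w)/(w + (n + w)/(-23 + n)) (g(n, w) = (n + w)/((n + w)/(-23 + n) + w) = (n + w)/(w + (n + w)/(-23 + n)))
g(-160, o)/C(-281) = (((-160)² - 23*(-160) - 23*(-173/131) - 160*(-173/131))/(-160 - 22*(-173/131) - 160*(-173/131)))/(-229) = ((25600 + 3680 + 3979/131 + 27680/131)/(-160 + 3806/131 + 27680/131))*(-1/229) = ((3867339/131)/(10526/131))*(-1/229) = ((131/10526)*(3867339/131))*(-1/229) = (3867339/10526)*(-1/229) = -3867339/2410454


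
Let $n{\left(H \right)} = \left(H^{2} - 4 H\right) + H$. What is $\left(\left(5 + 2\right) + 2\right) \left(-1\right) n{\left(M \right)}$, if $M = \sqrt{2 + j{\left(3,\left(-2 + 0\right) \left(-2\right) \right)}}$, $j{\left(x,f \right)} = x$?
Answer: $-45 + 27 \sqrt{5} \approx 15.374$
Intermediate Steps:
$M = \sqrt{5}$ ($M = \sqrt{2 + 3} = \sqrt{5} \approx 2.2361$)
$n{\left(H \right)} = H^{2} - 3 H$
$\left(\left(5 + 2\right) + 2\right) \left(-1\right) n{\left(M \right)} = \left(\left(5 + 2\right) + 2\right) \left(-1\right) \sqrt{5} \left(-3 + \sqrt{5}\right) = \left(7 + 2\right) \left(-1\right) \sqrt{5} \left(-3 + \sqrt{5}\right) = 9 \left(-1\right) \sqrt{5} \left(-3 + \sqrt{5}\right) = - 9 \sqrt{5} \left(-3 + \sqrt{5}\right)$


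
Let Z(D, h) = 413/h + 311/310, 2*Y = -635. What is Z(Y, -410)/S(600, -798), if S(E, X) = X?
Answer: 13/2535645 ≈ 5.1269e-6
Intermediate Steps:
Y = -635/2 (Y = (½)*(-635) = -635/2 ≈ -317.50)
Z(D, h) = 311/310 + 413/h (Z(D, h) = 413/h + 311*(1/310) = 413/h + 311/310 = 311/310 + 413/h)
Z(Y, -410)/S(600, -798) = (311/310 + 413/(-410))/(-798) = (311/310 + 413*(-1/410))*(-1/798) = (311/310 - 413/410)*(-1/798) = -26/6355*(-1/798) = 13/2535645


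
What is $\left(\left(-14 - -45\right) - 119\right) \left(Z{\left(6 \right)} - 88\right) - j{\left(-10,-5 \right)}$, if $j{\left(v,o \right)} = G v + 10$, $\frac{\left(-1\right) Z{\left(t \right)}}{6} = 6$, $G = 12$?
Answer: $11022$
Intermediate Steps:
$Z{\left(t \right)} = -36$ ($Z{\left(t \right)} = \left(-6\right) 6 = -36$)
$j{\left(v,o \right)} = 10 + 12 v$ ($j{\left(v,o \right)} = 12 v + 10 = 10 + 12 v$)
$\left(\left(-14 - -45\right) - 119\right) \left(Z{\left(6 \right)} - 88\right) - j{\left(-10,-5 \right)} = \left(\left(-14 - -45\right) - 119\right) \left(-36 - 88\right) - \left(10 + 12 \left(-10\right)\right) = \left(\left(-14 + 45\right) - 119\right) \left(-124\right) - \left(10 - 120\right) = \left(31 - 119\right) \left(-124\right) - -110 = \left(-88\right) \left(-124\right) + 110 = 10912 + 110 = 11022$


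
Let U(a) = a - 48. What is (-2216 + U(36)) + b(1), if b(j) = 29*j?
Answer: -2199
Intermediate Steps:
U(a) = -48 + a
(-2216 + U(36)) + b(1) = (-2216 + (-48 + 36)) + 29*1 = (-2216 - 12) + 29 = -2228 + 29 = -2199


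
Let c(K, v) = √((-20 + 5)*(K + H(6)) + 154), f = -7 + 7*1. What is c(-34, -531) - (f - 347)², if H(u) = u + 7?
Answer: -120409 + √469 ≈ -1.2039e+5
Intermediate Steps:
f = 0 (f = -7 + 7 = 0)
H(u) = 7 + u
c(K, v) = √(-41 - 15*K) (c(K, v) = √((-20 + 5)*(K + (7 + 6)) + 154) = √(-15*(K + 13) + 154) = √(-15*(13 + K) + 154) = √((-195 - 15*K) + 154) = √(-41 - 15*K))
c(-34, -531) - (f - 347)² = √(-41 - 15*(-34)) - (0 - 347)² = √(-41 + 510) - 1*(-347)² = √469 - 1*120409 = √469 - 120409 = -120409 + √469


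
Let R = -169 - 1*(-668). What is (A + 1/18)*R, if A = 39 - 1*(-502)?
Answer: 4859761/18 ≈ 2.6999e+5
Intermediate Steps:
A = 541 (A = 39 + 502 = 541)
R = 499 (R = -169 + 668 = 499)
(A + 1/18)*R = (541 + 1/18)*499 = (9739/18)*499 = 4859761/18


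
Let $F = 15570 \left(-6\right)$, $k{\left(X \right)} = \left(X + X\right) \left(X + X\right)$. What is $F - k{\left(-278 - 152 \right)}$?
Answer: $-833020$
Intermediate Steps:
$k{\left(X \right)} = 4 X^{2}$ ($k{\left(X \right)} = 2 X 2 X = 4 X^{2}$)
$F = -93420$
$F - k{\left(-278 - 152 \right)} = -93420 - 4 \left(-278 - 152\right)^{2} = -93420 - 4 \left(-430\right)^{2} = -93420 - 4 \cdot 184900 = -93420 - 739600 = -833020$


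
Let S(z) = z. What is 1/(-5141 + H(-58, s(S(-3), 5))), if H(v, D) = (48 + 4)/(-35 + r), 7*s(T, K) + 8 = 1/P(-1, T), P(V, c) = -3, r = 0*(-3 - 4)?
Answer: -35/179987 ≈ -0.00019446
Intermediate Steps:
r = 0 (r = 0*(-7) = 0)
s(T, K) = -25/21 (s(T, K) = -8/7 + (⅐)/(-3) = -8/7 + (⅐)*(-⅓) = -8/7 - 1/21 = -25/21)
H(v, D) = -52/35 (H(v, D) = (48 + 4)/(-35 + 0) = 52/(-35) = 52*(-1/35) = -52/35)
1/(-5141 + H(-58, s(S(-3), 5))) = 1/(-5141 - 52/35) = 1/(-179987/35) = -35/179987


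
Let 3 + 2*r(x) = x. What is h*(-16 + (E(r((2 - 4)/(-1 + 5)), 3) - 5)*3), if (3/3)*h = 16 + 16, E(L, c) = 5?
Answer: -512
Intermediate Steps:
r(x) = -3/2 + x/2
h = 32 (h = 16 + 16 = 32)
h*(-16 + (E(r((2 - 4)/(-1 + 5)), 3) - 5)*3) = 32*(-16 + (5 - 5)*3) = 32*(-16 + 0*3) = 32*(-16 + 0) = 32*(-16) = -512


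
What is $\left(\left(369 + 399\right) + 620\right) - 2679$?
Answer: $-1291$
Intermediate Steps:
$\left(\left(369 + 399\right) + 620\right) - 2679 = \left(768 + 620\right) - 2679 = 1388 - 2679 = -1291$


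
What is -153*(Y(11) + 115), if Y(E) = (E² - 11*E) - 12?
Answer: -15759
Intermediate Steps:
Y(E) = -12 + E² - 11*E
-153*(Y(11) + 115) = -153*((-12 + 11² - 11*11) + 115) = -153*((-12 + 121 - 121) + 115) = -153*(-12 + 115) = -153*103 = -15759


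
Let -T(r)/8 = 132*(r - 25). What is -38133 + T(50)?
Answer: -64533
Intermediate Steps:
T(r) = 26400 - 1056*r (T(r) = -1056*(r - 25) = -1056*(-25 + r) = -8*(-3300 + 132*r) = 26400 - 1056*r)
-38133 + T(50) = -38133 + (26400 - 1056*50) = -38133 + (26400 - 52800) = -38133 - 26400 = -64533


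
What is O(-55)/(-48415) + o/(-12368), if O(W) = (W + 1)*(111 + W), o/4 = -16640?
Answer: 203743952/37424795 ≈ 5.4441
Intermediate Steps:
o = -66560 (o = 4*(-16640) = -66560)
O(W) = (1 + W)*(111 + W)
O(-55)/(-48415) + o/(-12368) = (111 + (-55)² + 112*(-55))/(-48415) - 66560/(-12368) = (111 + 3025 - 6160)*(-1/48415) - 66560*(-1/12368) = -3024*(-1/48415) + 4160/773 = 3024/48415 + 4160/773 = 203743952/37424795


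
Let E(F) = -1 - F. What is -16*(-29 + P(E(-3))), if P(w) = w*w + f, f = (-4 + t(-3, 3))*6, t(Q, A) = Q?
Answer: 1072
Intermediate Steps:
f = -42 (f = (-4 - 3)*6 = -7*6 = -42)
P(w) = -42 + w² (P(w) = w*w - 42 = w² - 42 = -42 + w²)
-16*(-29 + P(E(-3))) = -16*(-29 + (-42 + (-1 - 1*(-3))²)) = -16*(-29 + (-42 + (-1 + 3)²)) = -16*(-29 + (-42 + 2²)) = -16*(-29 + (-42 + 4)) = -16*(-29 - 38) = -16*(-67) = 1072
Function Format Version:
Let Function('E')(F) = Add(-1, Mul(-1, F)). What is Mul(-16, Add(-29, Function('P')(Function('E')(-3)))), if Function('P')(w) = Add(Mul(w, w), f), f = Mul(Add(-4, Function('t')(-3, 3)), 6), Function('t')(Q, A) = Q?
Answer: 1072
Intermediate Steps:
f = -42 (f = Mul(Add(-4, -3), 6) = Mul(-7, 6) = -42)
Function('P')(w) = Add(-42, Pow(w, 2)) (Function('P')(w) = Add(Mul(w, w), -42) = Add(Pow(w, 2), -42) = Add(-42, Pow(w, 2)))
Mul(-16, Add(-29, Function('P')(Function('E')(-3)))) = Mul(-16, Add(-29, Add(-42, Pow(Add(-1, Mul(-1, -3)), 2)))) = Mul(-16, Add(-29, Add(-42, Pow(Add(-1, 3), 2)))) = Mul(-16, Add(-29, Add(-42, Pow(2, 2)))) = Mul(-16, Add(-29, Add(-42, 4))) = Mul(-16, Add(-29, -38)) = Mul(-16, -67) = 1072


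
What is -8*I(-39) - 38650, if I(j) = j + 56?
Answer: -38786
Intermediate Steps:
I(j) = 56 + j
-8*I(-39) - 38650 = -8*(56 - 39) - 38650 = -8*17 - 38650 = -136 - 38650 = -38786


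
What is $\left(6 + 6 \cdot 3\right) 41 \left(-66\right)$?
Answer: $-64944$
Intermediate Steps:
$\left(6 + 6 \cdot 3\right) 41 \left(-66\right) = \left(6 + 18\right) 41 \left(-66\right) = 24 \cdot 41 \left(-66\right) = 984 \left(-66\right) = -64944$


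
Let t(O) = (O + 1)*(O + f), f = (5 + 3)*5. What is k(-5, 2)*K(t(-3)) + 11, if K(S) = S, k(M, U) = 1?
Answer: -63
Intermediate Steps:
f = 40 (f = 8*5 = 40)
t(O) = (1 + O)*(40 + O) (t(O) = (O + 1)*(O + 40) = (1 + O)*(40 + O))
k(-5, 2)*K(t(-3)) + 11 = 1*(40 + (-3)² + 41*(-3)) + 11 = 1*(40 + 9 - 123) + 11 = 1*(-74) + 11 = -74 + 11 = -63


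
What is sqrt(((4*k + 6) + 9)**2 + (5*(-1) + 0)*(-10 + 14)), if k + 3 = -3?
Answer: sqrt(61) ≈ 7.8102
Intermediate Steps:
k = -6 (k = -3 - 3 = -6)
sqrt(((4*k + 6) + 9)**2 + (5*(-1) + 0)*(-10 + 14)) = sqrt(((4*(-6) + 6) + 9)**2 + (5*(-1) + 0)*(-10 + 14)) = sqrt(((-24 + 6) + 9)**2 + (-5 + 0)*4) = sqrt((-18 + 9)**2 - 5*4) = sqrt((-9)**2 - 20) = sqrt(81 - 20) = sqrt(61)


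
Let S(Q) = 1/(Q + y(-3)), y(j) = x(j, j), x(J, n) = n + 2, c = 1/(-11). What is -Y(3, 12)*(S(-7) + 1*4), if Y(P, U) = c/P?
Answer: 31/264 ≈ 0.11742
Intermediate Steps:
c = -1/11 ≈ -0.090909
x(J, n) = 2 + n
Y(P, U) = -1/(11*P)
y(j) = 2 + j
S(Q) = 1/(-1 + Q) (S(Q) = 1/(Q + (2 - 3)) = 1/(Q - 1) = 1/(-1 + Q))
-Y(3, 12)*(S(-7) + 1*4) = -(-1/11/3)*(1/(-1 - 7) + 1*4) = -(-1/11*⅓)*(1/(-8) + 4) = -(-1)*(-⅛ + 4)/33 = -(-1)*31/(33*8) = -1*(-31/264) = 31/264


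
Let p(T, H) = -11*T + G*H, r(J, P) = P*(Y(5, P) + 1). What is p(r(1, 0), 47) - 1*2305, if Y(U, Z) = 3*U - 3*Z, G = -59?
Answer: -5078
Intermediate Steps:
Y(U, Z) = -3*Z + 3*U
r(J, P) = P*(16 - 3*P) (r(J, P) = P*((-3*P + 3*5) + 1) = P*((-3*P + 15) + 1) = P*((15 - 3*P) + 1) = P*(16 - 3*P))
p(T, H) = -59*H - 11*T (p(T, H) = -11*T - 59*H = -59*H - 11*T)
p(r(1, 0), 47) - 1*2305 = (-59*47 - 0*(16 - 3*0)) - 1*2305 = (-2773 - 0*(16 + 0)) - 2305 = (-2773 - 0*16) - 2305 = (-2773 - 11*0) - 2305 = (-2773 + 0) - 2305 = -2773 - 2305 = -5078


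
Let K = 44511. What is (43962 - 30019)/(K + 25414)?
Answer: 13943/69925 ≈ 0.19940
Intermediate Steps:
(43962 - 30019)/(K + 25414) = (43962 - 30019)/(44511 + 25414) = 13943/69925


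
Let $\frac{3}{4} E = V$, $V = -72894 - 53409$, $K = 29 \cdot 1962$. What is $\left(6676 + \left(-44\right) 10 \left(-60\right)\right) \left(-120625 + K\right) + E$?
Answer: $-2108002656$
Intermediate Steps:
$K = 56898$
$V = -126303$ ($V = -72894 - 53409 = -126303$)
$E = -168404$ ($E = \frac{4}{3} \left(-126303\right) = -168404$)
$\left(6676 + \left(-44\right) 10 \left(-60\right)\right) \left(-120625 + K\right) + E = \left(6676 + \left(-44\right) 10 \left(-60\right)\right) \left(-120625 + 56898\right) - 168404 = \left(6676 - -26400\right) \left(-63727\right) - 168404 = \left(6676 + 26400\right) \left(-63727\right) - 168404 = 33076 \left(-63727\right) - 168404 = -2107834252 - 168404 = -2108002656$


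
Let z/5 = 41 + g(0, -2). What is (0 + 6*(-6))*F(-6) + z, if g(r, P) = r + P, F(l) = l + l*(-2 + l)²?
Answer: 14235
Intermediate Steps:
g(r, P) = P + r
z = 195 (z = 5*(41 + (-2 + 0)) = 5*(41 - 2) = 5*39 = 195)
(0 + 6*(-6))*F(-6) + z = (0 + 6*(-6))*(-6*(1 + (-2 - 6)²)) + 195 = (0 - 36)*(-6*(1 + (-8)²)) + 195 = -(-216)*(1 + 64) + 195 = -(-216)*65 + 195 = -36*(-390) + 195 = 14040 + 195 = 14235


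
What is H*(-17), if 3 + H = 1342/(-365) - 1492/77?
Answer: 12447893/28105 ≈ 442.91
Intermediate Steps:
H = -732229/28105 (H = -3 + (1342/(-365) - 1492/77) = -3 + (1342*(-1/365) - 1492*1/77) = -3 + (-1342/365 - 1492/77) = -3 - 647914/28105 = -732229/28105 ≈ -26.053)
H*(-17) = -732229/28105*(-17) = 12447893/28105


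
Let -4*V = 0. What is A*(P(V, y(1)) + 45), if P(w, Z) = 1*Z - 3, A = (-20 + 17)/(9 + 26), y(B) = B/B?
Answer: -129/35 ≈ -3.6857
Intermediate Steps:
y(B) = 1
A = -3/35 ≈ -0.085714
V = 0 (V = -¼*0 = 0)
P(w, Z) = -3 + Z (P(w, Z) = Z - 3 = -3 + Z)
A*(P(V, y(1)) + 45) = -3*((-3 + 1) + 45)/35 = -3*(-2 + 45)/35 = -3/35*43 = -129/35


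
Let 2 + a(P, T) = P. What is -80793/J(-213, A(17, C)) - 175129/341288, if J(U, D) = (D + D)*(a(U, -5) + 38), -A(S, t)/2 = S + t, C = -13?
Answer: -1169568613/40271984 ≈ -29.042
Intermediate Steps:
a(P, T) = -2 + P
A(S, t) = -2*S - 2*t (A(S, t) = -2*(S + t) = -2*S - 2*t)
J(U, D) = 2*D*(36 + U) (J(U, D) = (D + D)*((-2 + U) + 38) = (2*D)*(36 + U) = 2*D*(36 + U))
-80793/J(-213, A(17, C)) - 175129/341288 = -80793*1/(2*(36 - 213)*(-2*17 - 2*(-13))) - 175129/341288 = -80793*(-1/(354*(-34 + 26))) - 175129*1/341288 = -80793/(2*(-8)*(-177)) - 175129/341288 = -80793/2832 - 175129/341288 = -80793*1/2832 - 175129/341288 = -26931/944 - 175129/341288 = -1169568613/40271984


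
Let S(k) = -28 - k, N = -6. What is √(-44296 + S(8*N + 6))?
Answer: I*√44282 ≈ 210.43*I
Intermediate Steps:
√(-44296 + S(8*N + 6)) = √(-44296 + (-28 - (8*(-6) + 6))) = √(-44296 + (-28 - (-48 + 6))) = √(-44296 + (-28 - 1*(-42))) = √(-44296 + (-28 + 42)) = √(-44296 + 14) = √(-44282) = I*√44282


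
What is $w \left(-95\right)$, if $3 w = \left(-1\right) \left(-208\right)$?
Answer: $- \frac{19760}{3} \approx -6586.7$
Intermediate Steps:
$w = \frac{208}{3}$ ($w = \frac{\left(-1\right) \left(-208\right)}{3} = \frac{1}{3} \cdot 208 = \frac{208}{3} \approx 69.333$)
$w \left(-95\right) = \frac{208}{3} \left(-95\right) = - \frac{19760}{3}$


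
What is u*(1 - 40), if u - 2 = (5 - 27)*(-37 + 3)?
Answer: -29250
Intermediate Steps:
u = 750 (u = 2 + (5 - 27)*(-37 + 3) = 2 - 22*(-34) = 2 + 748 = 750)
u*(1 - 40) = 750*(1 - 40) = 750*(-39) = -29250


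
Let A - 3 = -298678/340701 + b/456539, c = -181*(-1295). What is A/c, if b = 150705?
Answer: 76323414056/7291714071878481 ≈ 1.0467e-5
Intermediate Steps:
c = 234395
A = 381617070280/155543293839 (A = 3 + (-298678/340701 + 150705/456539) = 3 - 85012811237/155543293839 = 381617070280/155543293839 ≈ 2.4534)
A/c = (381617070280/155543293839)/234395 = (381617070280/155543293839)*(1/234395) = 76323414056/7291714071878481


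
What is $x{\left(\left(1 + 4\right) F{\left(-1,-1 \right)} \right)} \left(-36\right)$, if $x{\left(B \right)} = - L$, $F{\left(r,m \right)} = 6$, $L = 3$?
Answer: $108$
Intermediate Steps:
$x{\left(B \right)} = -3$ ($x{\left(B \right)} = \left(-1\right) 3 = -3$)
$x{\left(\left(1 + 4\right) F{\left(-1,-1 \right)} \right)} \left(-36\right) = \left(-3\right) \left(-36\right) = 108$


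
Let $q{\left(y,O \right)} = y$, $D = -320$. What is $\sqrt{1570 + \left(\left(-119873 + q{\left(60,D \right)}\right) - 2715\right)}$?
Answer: $i \sqrt{120958} \approx 347.79 i$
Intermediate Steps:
$\sqrt{1570 + \left(\left(-119873 + q{\left(60,D \right)}\right) - 2715\right)} = \sqrt{1570 + \left(\left(-119873 + 60\right) - 2715\right)} = \sqrt{1570 - 122528} = \sqrt{-120958} = i \sqrt{120958}$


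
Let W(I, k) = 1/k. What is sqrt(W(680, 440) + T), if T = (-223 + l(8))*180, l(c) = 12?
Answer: I*sqrt(1838231890)/220 ≈ 194.88*I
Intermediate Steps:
T = -37980 (T = (-223 + 12)*180 = -211*180 = -37980)
sqrt(W(680, 440) + T) = sqrt(1/440 - 37980) = sqrt(-16711199/440) = I*sqrt(1838231890)/220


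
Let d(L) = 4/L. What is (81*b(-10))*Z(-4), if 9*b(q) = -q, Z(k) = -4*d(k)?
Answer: 360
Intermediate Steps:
Z(k) = -16/k
b(q) = -q/9 (b(q) = (-q)/9 = -q/9)
(81*b(-10))*Z(-4) = (81*(-⅑*(-10)))*(-16/(-4)) = (81*(10/9))*(-16*(-¼)) = 90*4 = 360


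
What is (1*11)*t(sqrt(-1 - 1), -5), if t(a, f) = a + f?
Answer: -55 + 11*I*sqrt(2) ≈ -55.0 + 15.556*I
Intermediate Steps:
(1*11)*t(sqrt(-1 - 1), -5) = (1*11)*(sqrt(-1 - 1) - 5) = 11*(sqrt(-2) - 5) = 11*(I*sqrt(2) - 5) = 11*(-5 + I*sqrt(2)) = -55 + 11*I*sqrt(2)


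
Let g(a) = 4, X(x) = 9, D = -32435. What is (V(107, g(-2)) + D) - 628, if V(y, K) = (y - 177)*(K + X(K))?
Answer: -33973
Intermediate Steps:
V(y, K) = (-177 + y)*(9 + K) (V(y, K) = (y - 177)*(K + 9) = (-177 + y)*(9 + K))
(V(107, g(-2)) + D) - 628 = ((-1593 - 177*4 + 9*107 + 4*107) - 32435) - 628 = ((-1593 - 708 + 963 + 428) - 32435) - 628 = (-910 - 32435) - 628 = -33345 - 628 = -33973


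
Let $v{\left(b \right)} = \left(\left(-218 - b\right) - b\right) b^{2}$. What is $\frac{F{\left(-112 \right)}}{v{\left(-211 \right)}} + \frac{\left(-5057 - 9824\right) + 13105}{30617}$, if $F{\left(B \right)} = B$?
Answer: $- \frac{237258316}{4089298371} \approx -0.058019$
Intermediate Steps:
$v{\left(b \right)} = b^{2} \left(-218 - 2 b\right)$ ($v{\left(b \right)} = \left(-218 - 2 b\right) b^{2} = b^{2} \left(-218 - 2 b\right)$)
$\frac{F{\left(-112 \right)}}{v{\left(-211 \right)}} + \frac{\left(-5057 - 9824\right) + 13105}{30617} = - \frac{112}{2 \left(-211\right)^{2} \left(-109 - -211\right)} + \frac{\left(-5057 - 9824\right) + 13105}{30617} = - \frac{112}{2 \cdot 44521 \left(-109 + 211\right)} + \left(-14881 + 13105\right) \frac{1}{30617} = - \frac{112}{2 \cdot 44521 \cdot 102} - \frac{1776}{30617} = - \frac{112}{9082284} - \frac{1776}{30617} = \left(-112\right) \frac{1}{9082284} - \frac{1776}{30617} = - \frac{28}{2270571} - \frac{1776}{30617} = - \frac{237258316}{4089298371}$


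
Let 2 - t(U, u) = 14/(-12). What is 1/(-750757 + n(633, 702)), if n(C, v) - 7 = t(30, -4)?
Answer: -6/4504481 ≈ -1.3320e-6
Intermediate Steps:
t(U, u) = 19/6 (t(U, u) = 2 - 14/(-12) = 2 - 14*(-1)/12 = 2 - 1*(-7/6) = 2 + 7/6 = 19/6)
n(C, v) = 61/6 (n(C, v) = 7 + 19/6 = 61/6)
1/(-750757 + n(633, 702)) = 1/(-750757 + 61/6) = 1/(-4504481/6) = -6/4504481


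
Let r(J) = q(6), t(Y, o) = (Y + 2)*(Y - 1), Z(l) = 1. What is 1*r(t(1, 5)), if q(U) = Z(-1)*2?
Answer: 2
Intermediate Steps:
t(Y, o) = (-1 + Y)*(2 + Y) (t(Y, o) = (2 + Y)*(-1 + Y) = (-1 + Y)*(2 + Y))
q(U) = 2 (q(U) = 1*2 = 2)
r(J) = 2
1*r(t(1, 5)) = 1*2 = 2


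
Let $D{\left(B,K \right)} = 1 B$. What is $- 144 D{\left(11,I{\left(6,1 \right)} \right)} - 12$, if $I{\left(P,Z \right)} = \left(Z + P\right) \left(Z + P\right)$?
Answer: $-1596$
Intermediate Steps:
$I{\left(P,Z \right)} = \left(P + Z\right)^{2}$ ($I{\left(P,Z \right)} = \left(P + Z\right) \left(P + Z\right) = \left(P + Z\right)^{2}$)
$D{\left(B,K \right)} = B$
$- 144 D{\left(11,I{\left(6,1 \right)} \right)} - 12 = \left(-144\right) 11 - 12 = -1584 - 12 = -1596$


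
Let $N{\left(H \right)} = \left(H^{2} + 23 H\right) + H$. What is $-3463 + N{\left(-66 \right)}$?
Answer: $-691$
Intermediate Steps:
$N{\left(H \right)} = H^{2} + 24 H$
$-3463 + N{\left(-66 \right)} = -3463 - 66 \left(24 - 66\right) = -3463 - -2772 = -3463 + 2772 = -691$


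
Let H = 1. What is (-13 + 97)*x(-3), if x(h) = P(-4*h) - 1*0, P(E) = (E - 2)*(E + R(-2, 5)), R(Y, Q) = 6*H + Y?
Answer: 13440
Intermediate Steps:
R(Y, Q) = 6 + Y (R(Y, Q) = 6*1 + Y = 6 + Y)
P(E) = (-2 + E)*(4 + E) (P(E) = (E - 2)*(E + (6 - 2)) = (-2 + E)*(E + 4) = (-2 + E)*(4 + E))
x(h) = -8 - 8*h + 16*h**2 (x(h) = (-8 + (-4*h)**2 + 2*(-4*h)) - 1*0 = (-8 + 16*h**2 - 8*h) + 0 = (-8 - 8*h + 16*h**2) + 0 = -8 - 8*h + 16*h**2)
(-13 + 97)*x(-3) = (-13 + 97)*(-8 - 8*(-3) + 16*(-3)**2) = 84*(-8 + 24 + 16*9) = 84*(-8 + 24 + 144) = 84*160 = 13440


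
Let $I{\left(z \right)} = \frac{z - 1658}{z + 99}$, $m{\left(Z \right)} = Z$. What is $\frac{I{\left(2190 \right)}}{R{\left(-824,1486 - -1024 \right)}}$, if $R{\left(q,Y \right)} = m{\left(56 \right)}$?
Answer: $\frac{19}{4578} \approx 0.0041503$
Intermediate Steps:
$R{\left(q,Y \right)} = 56$
$I{\left(z \right)} = \frac{-1658 + z}{99 + z}$
$\frac{I{\left(2190 \right)}}{R{\left(-824,1486 - -1024 \right)}} = \frac{\frac{1}{99 + 2190} \left(-1658 + 2190\right)}{56} = \frac{1}{2289} \cdot 532 \cdot \frac{1}{56} = \frac{76}{327} \cdot \frac{1}{56} = \frac{19}{4578}$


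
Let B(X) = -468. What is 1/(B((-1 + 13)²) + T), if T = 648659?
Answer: 1/648191 ≈ 1.5428e-6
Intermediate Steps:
1/(B((-1 + 13)²) + T) = 1/(-468 + 648659) = 1/648191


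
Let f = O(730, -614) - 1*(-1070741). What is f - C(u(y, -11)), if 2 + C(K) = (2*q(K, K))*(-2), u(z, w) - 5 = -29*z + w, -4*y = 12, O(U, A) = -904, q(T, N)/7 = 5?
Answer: 1069979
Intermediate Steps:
q(T, N) = 35 (q(T, N) = 7*5 = 35)
y = -3 (y = -¼*12 = -3)
u(z, w) = 5 + w - 29*z (u(z, w) = 5 + (-29*z + w) = 5 + (w - 29*z) = 5 + w - 29*z)
f = 1069837 (f = -904 - 1*(-1070741) = -904 + 1070741 = 1069837)
C(K) = -142 (C(K) = -2 + (2*35)*(-2) = -2 + 70*(-2) = -2 - 140 = -142)
f - C(u(y, -11)) = 1069837 - 1*(-142) = 1069837 + 142 = 1069979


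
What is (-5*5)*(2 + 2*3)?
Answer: -200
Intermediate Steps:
(-5*5)*(2 + 2*3) = -25*(2 + 6) = -25*8 = -200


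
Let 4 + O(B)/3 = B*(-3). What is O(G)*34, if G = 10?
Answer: -3468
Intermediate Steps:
O(B) = -12 - 9*B (O(B) = -12 + 3*(B*(-3)) = -12 + 3*(-3*B) = -12 - 9*B)
O(G)*34 = (-12 - 9*10)*34 = (-12 - 90)*34 = -102*34 = -3468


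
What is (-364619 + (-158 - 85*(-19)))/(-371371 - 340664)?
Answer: 121054/237345 ≈ 0.51003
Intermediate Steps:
(-364619 + (-158 - 85*(-19)))/(-371371 - 340664) = (-364619 + (-158 + 1615))/(-712035) = (-364619 + 1457)*(-1/712035) = -363162*(-1/712035) = 121054/237345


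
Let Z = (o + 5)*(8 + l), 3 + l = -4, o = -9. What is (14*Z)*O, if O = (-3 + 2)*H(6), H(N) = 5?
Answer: 280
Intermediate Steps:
l = -7 (l = -3 - 4 = -7)
O = -5 (O = (-3 + 2)*5 = -1*5 = -5)
Z = -4 (Z = (-9 + 5)*(8 - 7) = -4*1 = -4)
(14*Z)*O = (14*(-4))*(-5) = -56*(-5) = 280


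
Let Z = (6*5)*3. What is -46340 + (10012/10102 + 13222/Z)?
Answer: -10499232869/227295 ≈ -46192.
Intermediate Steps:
Z = 90 (Z = 30*3 = 90)
-46340 + (10012/10102 + 13222/Z) = -46340 + (10012/10102 + 13222/90) = -46340 + (10012*(1/10102) + 13222*(1/90)) = -46340 + (5006/5051 + 6611/45) = -46340 + 33617431/227295 = -10499232869/227295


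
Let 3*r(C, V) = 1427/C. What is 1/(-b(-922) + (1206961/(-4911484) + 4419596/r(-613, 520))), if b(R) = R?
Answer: -7008687668/39912299011716747 ≈ -1.7560e-7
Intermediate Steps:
r(C, V) = 1427/(3*C) (r(C, V) = (1427/C)/3 = 1427/(3*C))
1/(-b(-922) + (1206961/(-4911484) + 4419596/r(-613, 520))) = 1/(-1*(-922) + (1206961/(-4911484) + 4419596/(((1427/3)/(-613))))) = 1/(922 + (1206961*(-1/4911484) + 4419596/(((1427/3)*(-1/613))))) = 1/(922 + (-1206961/4911484 + 4419596/(-1427/1839))) = 1/(922 + (-1206961/4911484 + 4419596*(-1839/1427))) = 1/(922 + (-1206961/4911484 - 8127637044/1427)) = 1/(922 - 39918761021746643/7008687668) = 1/(-39912299011716747/7008687668) = -7008687668/39912299011716747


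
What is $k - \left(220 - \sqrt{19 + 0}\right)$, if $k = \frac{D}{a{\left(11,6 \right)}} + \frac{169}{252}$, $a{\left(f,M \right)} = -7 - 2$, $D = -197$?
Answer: $- \frac{16585}{84} + \sqrt{19} \approx -193.08$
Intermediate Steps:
$a{\left(f,M \right)} = -9$
$k = \frac{1895}{84}$ ($k = - \frac{197}{-9} + \frac{169}{252} = \left(-197\right) \left(- \frac{1}{9}\right) + 169 \cdot \frac{1}{252} = \frac{197}{9} + \frac{169}{252} = \frac{1895}{84} \approx 22.56$)
$k - \left(220 - \sqrt{19 + 0}\right) = \frac{1895}{84} - \left(220 - \sqrt{19 + 0}\right) = \frac{1895}{84} - \left(220 - \sqrt{19}\right) = - \frac{16585}{84} + \sqrt{19}$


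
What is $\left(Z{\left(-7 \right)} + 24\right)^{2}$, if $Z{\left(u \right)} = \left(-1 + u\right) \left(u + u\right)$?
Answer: $18496$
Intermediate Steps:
$Z{\left(u \right)} = 2 u \left(-1 + u\right)$ ($Z{\left(u \right)} = \left(-1 + u\right) 2 u = 2 u \left(-1 + u\right)$)
$\left(Z{\left(-7 \right)} + 24\right)^{2} = \left(2 \left(-7\right) \left(-1 - 7\right) + 24\right)^{2} = \left(2 \left(-7\right) \left(-8\right) + 24\right)^{2} = \left(112 + 24\right)^{2} = 136^{2} = 18496$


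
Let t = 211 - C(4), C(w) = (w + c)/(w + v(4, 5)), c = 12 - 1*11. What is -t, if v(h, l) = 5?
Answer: -1894/9 ≈ -210.44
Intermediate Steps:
c = 1 (c = 12 - 11 = 1)
C(w) = (1 + w)/(5 + w) (C(w) = (w + 1)/(w + 5) = (1 + w)/(5 + w))
t = 1894/9 (t = 211 - (1 + 4)/(5 + 4) = 211 - 5/9 = 1894/9 ≈ 210.44)
-t = -1*1894/9 = -1894/9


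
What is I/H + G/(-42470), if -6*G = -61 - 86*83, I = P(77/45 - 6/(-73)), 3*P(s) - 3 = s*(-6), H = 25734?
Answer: -4071608249/143610079572 ≈ -0.028352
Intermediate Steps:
P(s) = 1 - 2*s (P(s) = 1 + (s*(-6))/3 = 1 + (-6*s)/3 = 1 - 2*s)
I = -8497/3285 (I = 1 - 2*(77/45 - 6/(-73)) = 1 - 2*(77*(1/45) - 6*(-1/73)) = 1 - 2*(77/45 + 6/73) = 1 - 2*5891/3285 = 1 - 11782/3285 = -8497/3285 ≈ -2.5866)
G = 7199/6 (G = -(-61 - 86*83)/6 = -(-61 - 7138)/6 = -1/6*(-7199) = 7199/6 ≈ 1199.8)
I/H + G/(-42470) = -8497/3285/25734 + (7199/6)/(-42470) = -8497/3285*1/25734 + (7199/6)*(-1/42470) = -8497/84536190 - 7199/254820 = -4071608249/143610079572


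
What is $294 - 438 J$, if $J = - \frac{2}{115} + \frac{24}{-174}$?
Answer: $\frac{1207374}{3335} \approx 362.03$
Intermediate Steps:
$J = - \frac{518}{3335}$ ($J = \left(-2\right) \frac{1}{115} + 24 \left(- \frac{1}{174}\right) = - \frac{2}{115} - \frac{4}{29} = - \frac{518}{3335} \approx -0.15532$)
$294 - 438 J = 294 - - \frac{226884}{3335} = 294 + \frac{226884}{3335} = \frac{1207374}{3335}$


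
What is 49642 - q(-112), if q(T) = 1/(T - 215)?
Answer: 16232935/327 ≈ 49642.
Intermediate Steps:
q(T) = 1/(-215 + T)
49642 - q(-112) = 49642 - 1/(-215 - 112) = 49642 - 1/(-327) = 49642 - 1*(-1/327) = 49642 + 1/327 = 16232935/327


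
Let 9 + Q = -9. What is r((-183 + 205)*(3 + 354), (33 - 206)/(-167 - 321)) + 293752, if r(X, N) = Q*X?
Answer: 152380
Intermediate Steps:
Q = -18 (Q = -9 - 9 = -18)
r(X, N) = -18*X
r((-183 + 205)*(3 + 354), (33 - 206)/(-167 - 321)) + 293752 = -18*(-183 + 205)*(3 + 354) + 293752 = -396*357 + 293752 = -18*7854 + 293752 = -141372 + 293752 = 152380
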